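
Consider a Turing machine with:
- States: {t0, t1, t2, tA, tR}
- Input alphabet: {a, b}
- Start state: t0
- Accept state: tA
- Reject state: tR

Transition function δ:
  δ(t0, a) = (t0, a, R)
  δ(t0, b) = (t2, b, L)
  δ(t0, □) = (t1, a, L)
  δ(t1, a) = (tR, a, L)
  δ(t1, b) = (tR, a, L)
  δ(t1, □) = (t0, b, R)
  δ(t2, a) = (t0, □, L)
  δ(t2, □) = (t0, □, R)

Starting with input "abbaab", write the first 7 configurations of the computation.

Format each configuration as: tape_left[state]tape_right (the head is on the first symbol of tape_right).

Transitions applied:
Step 1: δ(t0, a) = (t0, a, R)
Step 2: δ(t0, b) = (t2, b, L)
Step 3: δ(t2, a) = (t0, □, L)
Step 4: δ(t0, □) = (t1, a, L)
Step 5: δ(t1, □) = (t0, b, R)
Step 6: δ(t0, a) = (t0, a, R)

The first 7 configurations are:
[t0]abbaab ⊢ a[t0]bbaab ⊢ [t2]abbaab ⊢ [t0]□□bbaab ⊢ [t1]□a□bbaab ⊢ b[t0]a□bbaab ⊢ ba[t0]□bbaab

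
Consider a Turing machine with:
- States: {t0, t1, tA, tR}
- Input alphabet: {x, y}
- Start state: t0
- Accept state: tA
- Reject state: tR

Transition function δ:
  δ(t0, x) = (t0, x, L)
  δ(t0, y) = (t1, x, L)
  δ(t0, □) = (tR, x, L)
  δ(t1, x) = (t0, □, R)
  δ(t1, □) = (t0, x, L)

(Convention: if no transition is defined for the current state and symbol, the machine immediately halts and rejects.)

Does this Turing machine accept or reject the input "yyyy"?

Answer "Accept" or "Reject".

Execution trace:
Initial: [t0]yyyy
Step 1: δ(t0, y) = (t1, x, L) → [t1]□xyyy
Step 2: δ(t1, □) = (t0, x, L) → [t0]□xxyyy
Step 3: δ(t0, □) = (tR, x, L) → [tR]□xxxyyy

The machine reaches the reject state tR and halts.

Answer: Reject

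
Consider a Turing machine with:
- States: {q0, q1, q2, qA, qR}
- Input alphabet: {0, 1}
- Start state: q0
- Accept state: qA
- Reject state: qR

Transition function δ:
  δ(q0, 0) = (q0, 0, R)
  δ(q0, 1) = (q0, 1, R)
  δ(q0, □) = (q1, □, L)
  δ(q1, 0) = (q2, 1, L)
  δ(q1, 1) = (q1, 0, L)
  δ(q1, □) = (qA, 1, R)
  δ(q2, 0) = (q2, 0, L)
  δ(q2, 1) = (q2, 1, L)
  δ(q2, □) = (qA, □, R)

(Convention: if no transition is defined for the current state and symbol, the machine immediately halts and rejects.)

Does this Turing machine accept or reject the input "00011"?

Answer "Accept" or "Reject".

Execution trace:
Initial: [q0]00011
Step 1: δ(q0, 0) = (q0, 0, R) → 0[q0]0011
Step 2: δ(q0, 0) = (q0, 0, R) → 00[q0]011
Step 3: δ(q0, 0) = (q0, 0, R) → 000[q0]11
Step 4: δ(q0, 1) = (q0, 1, R) → 0001[q0]1
Step 5: δ(q0, 1) = (q0, 1, R) → 00011[q0]□
Step 6: δ(q0, □) = (q1, □, L) → 0001[q1]1□
Step 7: δ(q1, 1) = (q1, 0, L) → 000[q1]10□
Step 8: δ(q1, 1) = (q1, 0, L) → 00[q1]000□
Step 9: δ(q1, 0) = (q2, 1, L) → 0[q2]0100□
Step 10: δ(q2, 0) = (q2, 0, L) → [q2]00100□
Step 11: δ(q2, 0) = (q2, 0, L) → [q2]□00100□
Step 12: δ(q2, □) = (qA, □, R) → □[qA]00100□

The machine reaches the accept state qA and halts.

Answer: Accept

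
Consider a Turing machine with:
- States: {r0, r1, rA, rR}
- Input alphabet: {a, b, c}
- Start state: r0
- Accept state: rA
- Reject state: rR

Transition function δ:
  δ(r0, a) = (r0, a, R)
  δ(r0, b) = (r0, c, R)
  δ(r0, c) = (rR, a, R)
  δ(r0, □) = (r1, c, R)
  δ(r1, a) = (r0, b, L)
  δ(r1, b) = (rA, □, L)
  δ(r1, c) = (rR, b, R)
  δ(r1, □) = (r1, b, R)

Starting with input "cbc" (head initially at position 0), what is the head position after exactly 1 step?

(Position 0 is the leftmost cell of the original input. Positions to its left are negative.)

Execution trace (head position shown):
Step 0: [r0]cbc  (head at position 0)
Step 1: move right → a[rR]bc  (head at position 1)

After 1 step, the head is at position 1.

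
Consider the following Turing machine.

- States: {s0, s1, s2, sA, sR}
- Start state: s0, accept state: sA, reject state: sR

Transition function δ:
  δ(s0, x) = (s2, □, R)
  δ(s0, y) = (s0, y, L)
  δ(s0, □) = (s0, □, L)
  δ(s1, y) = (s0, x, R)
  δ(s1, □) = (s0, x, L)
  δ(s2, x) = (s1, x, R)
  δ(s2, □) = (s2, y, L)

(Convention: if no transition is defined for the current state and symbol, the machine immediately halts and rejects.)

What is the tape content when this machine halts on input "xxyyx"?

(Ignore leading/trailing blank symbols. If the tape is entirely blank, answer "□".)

Execution trace:
Initial: [s0]xxyyx
Step 1: δ(s0, x) = (s2, □, R) → □[s2]xyyx
Step 2: δ(s2, x) = (s1, x, R) → □x[s1]yyx
Step 3: δ(s1, y) = (s0, x, R) → □xx[s0]yx
Step 4: δ(s0, y) = (s0, y, L) → □x[s0]xyx
Step 5: δ(s0, x) = (s2, □, R) → □x□[s2]yx

No transition is defined for δ(s2, y). By convention the machine halts and rejects.

Final tape (ignoring leading/trailing blanks): x□yx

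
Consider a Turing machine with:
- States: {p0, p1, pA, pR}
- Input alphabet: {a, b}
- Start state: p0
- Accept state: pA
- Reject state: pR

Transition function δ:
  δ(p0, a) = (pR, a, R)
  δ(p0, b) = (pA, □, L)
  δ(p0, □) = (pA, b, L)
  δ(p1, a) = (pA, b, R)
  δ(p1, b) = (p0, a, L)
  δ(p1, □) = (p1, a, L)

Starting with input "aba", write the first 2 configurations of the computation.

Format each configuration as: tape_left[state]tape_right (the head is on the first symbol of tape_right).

Transitions applied:
Step 1: δ(p0, a) = (pR, a, R)

The first 2 configurations are:
[p0]aba ⊢ a[pR]ba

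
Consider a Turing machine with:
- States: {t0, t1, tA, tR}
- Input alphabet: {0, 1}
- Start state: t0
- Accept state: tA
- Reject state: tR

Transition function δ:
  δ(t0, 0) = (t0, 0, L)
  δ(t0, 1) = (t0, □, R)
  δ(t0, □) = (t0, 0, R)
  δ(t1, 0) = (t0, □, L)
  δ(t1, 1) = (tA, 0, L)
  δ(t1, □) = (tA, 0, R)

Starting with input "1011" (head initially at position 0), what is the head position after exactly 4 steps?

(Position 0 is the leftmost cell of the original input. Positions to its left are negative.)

Execution trace (head position shown):
Step 0: [t0]1011  (head at position 0)
Step 1: move right → □[t0]011  (head at position 1)
Step 2: move left → [t0]□011  (head at position 0)
Step 3: move right → 0[t0]011  (head at position 1)
Step 4: move left → [t0]0011  (head at position 0)

After 4 steps, the head is at position 0.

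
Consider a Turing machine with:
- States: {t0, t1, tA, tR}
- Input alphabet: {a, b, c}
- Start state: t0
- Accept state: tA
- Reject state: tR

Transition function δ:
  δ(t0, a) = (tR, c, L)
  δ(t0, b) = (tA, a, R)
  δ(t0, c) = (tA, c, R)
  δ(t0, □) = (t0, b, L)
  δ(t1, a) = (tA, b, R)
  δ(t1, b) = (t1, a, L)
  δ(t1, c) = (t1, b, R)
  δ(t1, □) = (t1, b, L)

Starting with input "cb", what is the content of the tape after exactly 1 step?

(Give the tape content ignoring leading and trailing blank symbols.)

Execution trace:
Initial: [t0]cb
Step 1: δ(t0, c) = (tA, c, R) → c[tA]b

The machine reaches the accept state tA and halts.

After 1 step, the tape (ignoring leading/trailing blanks) is: cb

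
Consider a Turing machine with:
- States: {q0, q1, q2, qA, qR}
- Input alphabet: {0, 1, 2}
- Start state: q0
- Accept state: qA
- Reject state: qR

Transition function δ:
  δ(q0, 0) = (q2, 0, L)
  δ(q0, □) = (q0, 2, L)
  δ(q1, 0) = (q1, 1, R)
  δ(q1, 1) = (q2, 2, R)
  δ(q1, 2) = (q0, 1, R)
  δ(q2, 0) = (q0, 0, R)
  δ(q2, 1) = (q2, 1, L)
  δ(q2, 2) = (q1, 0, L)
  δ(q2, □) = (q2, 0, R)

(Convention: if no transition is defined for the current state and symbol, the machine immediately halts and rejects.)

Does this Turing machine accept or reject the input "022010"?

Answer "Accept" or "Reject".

Execution trace:
Initial: [q0]022010
Step 1: δ(q0, 0) = (q2, 0, L) → [q2]□022010
Step 2: δ(q2, □) = (q2, 0, R) → 0[q2]022010
Step 3: δ(q2, 0) = (q0, 0, R) → 00[q0]22010

No transition is defined for δ(q0, 2). By convention the machine halts and rejects.

Answer: Reject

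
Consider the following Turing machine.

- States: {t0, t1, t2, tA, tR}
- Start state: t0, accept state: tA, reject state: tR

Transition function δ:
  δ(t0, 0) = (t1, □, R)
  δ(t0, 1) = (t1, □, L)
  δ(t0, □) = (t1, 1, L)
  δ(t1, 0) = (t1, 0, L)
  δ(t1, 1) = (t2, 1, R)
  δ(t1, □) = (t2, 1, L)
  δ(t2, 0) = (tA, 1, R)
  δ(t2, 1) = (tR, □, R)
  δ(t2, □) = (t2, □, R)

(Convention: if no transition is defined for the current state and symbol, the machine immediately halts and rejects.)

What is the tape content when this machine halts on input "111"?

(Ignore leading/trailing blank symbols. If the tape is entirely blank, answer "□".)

Execution trace:
Initial: [t0]111
Step 1: δ(t0, 1) = (t1, □, L) → [t1]□□11
Step 2: δ(t1, □) = (t2, 1, L) → [t2]□1□11
Step 3: δ(t2, □) = (t2, □, R) → □[t2]1□11
Step 4: δ(t2, 1) = (tR, □, R) → □□[tR]□11

The machine reaches the reject state tR and halts.

Final tape (ignoring leading/trailing blanks): 11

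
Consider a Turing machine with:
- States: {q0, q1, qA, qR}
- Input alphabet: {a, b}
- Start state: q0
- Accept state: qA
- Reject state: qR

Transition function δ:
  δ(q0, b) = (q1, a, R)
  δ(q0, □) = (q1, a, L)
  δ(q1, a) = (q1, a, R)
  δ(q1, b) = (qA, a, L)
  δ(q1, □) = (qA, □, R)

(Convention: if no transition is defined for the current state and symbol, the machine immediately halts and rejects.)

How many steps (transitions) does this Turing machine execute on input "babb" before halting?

Execution trace:
Initial: [q0]babb
Step 1: δ(q0, b) = (q1, a, R) → a[q1]abb
Step 2: δ(q1, a) = (q1, a, R) → aa[q1]bb
Step 3: δ(q1, b) = (qA, a, L) → a[qA]aab

The machine reaches the accept state qA and halts.

The machine executed 3 steps before halting.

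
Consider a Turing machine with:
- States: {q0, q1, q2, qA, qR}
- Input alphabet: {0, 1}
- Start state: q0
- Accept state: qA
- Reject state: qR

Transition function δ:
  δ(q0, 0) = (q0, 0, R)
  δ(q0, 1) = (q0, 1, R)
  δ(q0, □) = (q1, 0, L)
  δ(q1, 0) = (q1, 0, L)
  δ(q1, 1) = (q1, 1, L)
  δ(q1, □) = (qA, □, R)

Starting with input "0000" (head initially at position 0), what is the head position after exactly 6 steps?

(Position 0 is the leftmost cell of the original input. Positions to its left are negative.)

Execution trace (head position shown):
Step 0: [q0]0000  (head at position 0)
Step 1: move right → 0[q0]000  (head at position 1)
Step 2: move right → 00[q0]00  (head at position 2)
Step 3: move right → 000[q0]0  (head at position 3)
Step 4: move right → 0000[q0]□  (head at position 4)
Step 5: move left → 000[q1]00  (head at position 3)
Step 6: move left → 00[q1]000  (head at position 2)

After 6 steps, the head is at position 2.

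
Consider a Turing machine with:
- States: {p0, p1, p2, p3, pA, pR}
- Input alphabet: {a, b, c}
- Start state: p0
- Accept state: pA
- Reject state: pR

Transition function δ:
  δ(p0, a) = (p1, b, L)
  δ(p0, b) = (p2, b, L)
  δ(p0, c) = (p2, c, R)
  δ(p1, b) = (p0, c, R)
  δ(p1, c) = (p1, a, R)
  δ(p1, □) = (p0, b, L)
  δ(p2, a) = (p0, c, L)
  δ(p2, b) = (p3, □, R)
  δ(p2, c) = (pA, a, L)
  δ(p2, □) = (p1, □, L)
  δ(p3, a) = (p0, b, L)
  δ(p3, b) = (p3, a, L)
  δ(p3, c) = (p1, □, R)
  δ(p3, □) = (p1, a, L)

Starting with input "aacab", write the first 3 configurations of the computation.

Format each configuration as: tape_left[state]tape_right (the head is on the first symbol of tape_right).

Transitions applied:
Step 1: δ(p0, a) = (p1, b, L)
Step 2: δ(p1, □) = (p0, b, L)

The first 3 configurations are:
[p0]aacab ⊢ [p1]□bacab ⊢ [p0]□bbacab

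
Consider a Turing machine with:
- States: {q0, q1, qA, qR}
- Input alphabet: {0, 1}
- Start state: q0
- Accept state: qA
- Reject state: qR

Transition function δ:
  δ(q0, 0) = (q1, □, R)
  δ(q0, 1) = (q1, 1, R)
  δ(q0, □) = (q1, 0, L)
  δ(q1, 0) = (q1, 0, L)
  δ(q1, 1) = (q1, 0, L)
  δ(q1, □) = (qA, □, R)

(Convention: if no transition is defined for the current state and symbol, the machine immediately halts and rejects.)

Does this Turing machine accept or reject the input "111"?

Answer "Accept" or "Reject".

Execution trace:
Initial: [q0]111
Step 1: δ(q0, 1) = (q1, 1, R) → 1[q1]11
Step 2: δ(q1, 1) = (q1, 0, L) → [q1]101
Step 3: δ(q1, 1) = (q1, 0, L) → [q1]□001
Step 4: δ(q1, □) = (qA, □, R) → □[qA]001

The machine reaches the accept state qA and halts.

Answer: Accept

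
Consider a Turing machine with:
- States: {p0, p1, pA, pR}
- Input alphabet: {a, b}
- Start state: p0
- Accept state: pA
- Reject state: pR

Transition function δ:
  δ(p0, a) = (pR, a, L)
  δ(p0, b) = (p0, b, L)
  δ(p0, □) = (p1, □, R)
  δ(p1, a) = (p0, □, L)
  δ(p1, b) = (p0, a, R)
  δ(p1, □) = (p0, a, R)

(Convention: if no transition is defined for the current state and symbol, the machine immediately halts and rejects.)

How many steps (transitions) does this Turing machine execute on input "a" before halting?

Execution trace:
Initial: [p0]a
Step 1: δ(p0, a) = (pR, a, L) → [pR]□a

The machine reaches the reject state pR and halts.

The machine executed 1 step before halting.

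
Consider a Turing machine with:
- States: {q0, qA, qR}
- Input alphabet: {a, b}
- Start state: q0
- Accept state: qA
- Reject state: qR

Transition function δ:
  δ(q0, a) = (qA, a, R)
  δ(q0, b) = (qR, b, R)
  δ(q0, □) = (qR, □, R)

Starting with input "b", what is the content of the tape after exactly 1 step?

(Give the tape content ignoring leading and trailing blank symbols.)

Execution trace:
Initial: [q0]b
Step 1: δ(q0, b) = (qR, b, R) → b[qR]□

The machine reaches the reject state qR and halts.

After 1 step, the tape (ignoring leading/trailing blanks) is: b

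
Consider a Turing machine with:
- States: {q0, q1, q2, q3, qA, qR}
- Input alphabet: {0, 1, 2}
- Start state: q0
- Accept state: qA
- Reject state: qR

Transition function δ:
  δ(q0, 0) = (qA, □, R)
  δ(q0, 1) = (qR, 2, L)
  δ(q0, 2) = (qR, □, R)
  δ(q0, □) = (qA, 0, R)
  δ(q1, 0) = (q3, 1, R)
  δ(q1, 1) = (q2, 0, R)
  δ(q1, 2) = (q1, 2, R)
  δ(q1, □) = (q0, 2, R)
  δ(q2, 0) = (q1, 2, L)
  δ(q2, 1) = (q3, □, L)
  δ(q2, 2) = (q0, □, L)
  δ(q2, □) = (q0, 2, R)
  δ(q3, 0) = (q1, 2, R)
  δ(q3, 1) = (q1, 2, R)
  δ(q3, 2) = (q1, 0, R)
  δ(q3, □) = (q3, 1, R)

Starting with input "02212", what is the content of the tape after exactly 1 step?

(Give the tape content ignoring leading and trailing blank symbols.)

Execution trace:
Initial: [q0]02212
Step 1: δ(q0, 0) = (qA, □, R) → □[qA]2212

The machine reaches the accept state qA and halts.

After 1 step, the tape (ignoring leading/trailing blanks) is: 2212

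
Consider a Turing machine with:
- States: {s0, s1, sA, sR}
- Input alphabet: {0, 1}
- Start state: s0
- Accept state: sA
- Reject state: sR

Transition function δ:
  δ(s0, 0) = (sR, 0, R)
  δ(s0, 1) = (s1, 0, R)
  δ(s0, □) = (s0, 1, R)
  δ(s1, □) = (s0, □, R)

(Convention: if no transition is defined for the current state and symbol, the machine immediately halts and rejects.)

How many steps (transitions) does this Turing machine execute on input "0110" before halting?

Execution trace:
Initial: [s0]0110
Step 1: δ(s0, 0) = (sR, 0, R) → 0[sR]110

The machine reaches the reject state sR and halts.

The machine executed 1 step before halting.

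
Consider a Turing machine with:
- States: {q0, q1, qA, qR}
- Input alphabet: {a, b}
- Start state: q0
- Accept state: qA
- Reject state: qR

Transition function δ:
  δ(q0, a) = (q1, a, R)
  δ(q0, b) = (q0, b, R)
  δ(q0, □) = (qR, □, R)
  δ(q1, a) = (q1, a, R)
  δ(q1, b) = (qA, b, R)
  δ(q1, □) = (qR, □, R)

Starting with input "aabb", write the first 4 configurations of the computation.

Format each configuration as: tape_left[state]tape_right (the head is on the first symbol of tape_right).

Transitions applied:
Step 1: δ(q0, a) = (q1, a, R)
Step 2: δ(q1, a) = (q1, a, R)
Step 3: δ(q1, b) = (qA, b, R)

The first 4 configurations are:
[q0]aabb ⊢ a[q1]abb ⊢ aa[q1]bb ⊢ aab[qA]b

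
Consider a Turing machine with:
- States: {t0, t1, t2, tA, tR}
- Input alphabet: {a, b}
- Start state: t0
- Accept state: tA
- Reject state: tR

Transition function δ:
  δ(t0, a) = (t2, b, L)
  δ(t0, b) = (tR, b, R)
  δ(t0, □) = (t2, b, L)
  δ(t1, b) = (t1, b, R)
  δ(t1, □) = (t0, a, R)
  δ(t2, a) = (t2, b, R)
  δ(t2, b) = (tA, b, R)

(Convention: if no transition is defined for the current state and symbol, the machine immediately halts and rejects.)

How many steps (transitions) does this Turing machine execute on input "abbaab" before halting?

Execution trace:
Initial: [t0]abbaab
Step 1: δ(t0, a) = (t2, b, L) → [t2]□bbbaab

No transition is defined for δ(t2, □). By convention the machine halts and rejects.

The machine executed 1 step before halting.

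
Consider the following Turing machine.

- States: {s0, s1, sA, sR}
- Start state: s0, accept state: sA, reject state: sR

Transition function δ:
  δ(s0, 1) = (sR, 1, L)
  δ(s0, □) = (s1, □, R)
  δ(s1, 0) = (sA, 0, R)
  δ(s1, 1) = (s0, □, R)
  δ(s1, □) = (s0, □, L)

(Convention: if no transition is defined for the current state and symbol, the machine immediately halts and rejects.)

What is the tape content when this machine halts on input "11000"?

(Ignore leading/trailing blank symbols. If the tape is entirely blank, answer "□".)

Execution trace:
Initial: [s0]11000
Step 1: δ(s0, 1) = (sR, 1, L) → [sR]□11000

The machine reaches the reject state sR and halts.

Final tape (ignoring leading/trailing blanks): 11000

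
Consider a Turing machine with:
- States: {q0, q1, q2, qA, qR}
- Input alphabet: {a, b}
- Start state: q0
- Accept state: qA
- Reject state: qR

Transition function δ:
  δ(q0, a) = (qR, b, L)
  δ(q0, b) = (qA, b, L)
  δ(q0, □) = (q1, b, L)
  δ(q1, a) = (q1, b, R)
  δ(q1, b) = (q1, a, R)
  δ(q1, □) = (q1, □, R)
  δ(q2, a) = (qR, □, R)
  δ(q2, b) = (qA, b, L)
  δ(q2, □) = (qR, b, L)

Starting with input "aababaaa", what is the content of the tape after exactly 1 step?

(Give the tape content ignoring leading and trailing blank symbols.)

Execution trace:
Initial: [q0]aababaaa
Step 1: δ(q0, a) = (qR, b, L) → [qR]□bababaaa

The machine reaches the reject state qR and halts.

After 1 step, the tape (ignoring leading/trailing blanks) is: bababaaa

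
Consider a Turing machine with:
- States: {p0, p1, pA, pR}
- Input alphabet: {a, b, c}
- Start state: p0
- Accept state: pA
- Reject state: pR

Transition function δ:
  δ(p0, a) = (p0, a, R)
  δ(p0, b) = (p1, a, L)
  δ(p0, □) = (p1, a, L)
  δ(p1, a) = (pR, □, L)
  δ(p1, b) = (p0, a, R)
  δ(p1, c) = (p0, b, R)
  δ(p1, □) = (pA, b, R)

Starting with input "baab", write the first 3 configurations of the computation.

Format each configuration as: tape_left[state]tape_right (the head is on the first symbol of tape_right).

Transitions applied:
Step 1: δ(p0, b) = (p1, a, L)
Step 2: δ(p1, □) = (pA, b, R)

The first 3 configurations are:
[p0]baab ⊢ [p1]□aaab ⊢ b[pA]aaab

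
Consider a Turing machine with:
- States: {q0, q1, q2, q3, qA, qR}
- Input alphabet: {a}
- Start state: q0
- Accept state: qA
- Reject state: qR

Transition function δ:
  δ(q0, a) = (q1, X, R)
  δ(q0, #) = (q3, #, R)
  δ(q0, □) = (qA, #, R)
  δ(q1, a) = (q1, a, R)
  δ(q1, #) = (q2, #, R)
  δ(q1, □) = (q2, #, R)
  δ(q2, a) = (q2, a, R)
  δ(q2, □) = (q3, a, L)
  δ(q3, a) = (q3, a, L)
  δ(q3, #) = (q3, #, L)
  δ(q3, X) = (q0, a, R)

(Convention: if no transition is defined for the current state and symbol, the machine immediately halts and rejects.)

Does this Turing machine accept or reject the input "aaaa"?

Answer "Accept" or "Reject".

Execution trace:
Initial: [q0]aaaa
Step 1: δ(q0, a) = (q1, X, R) → X[q1]aaa
Step 2: δ(q1, a) = (q1, a, R) → Xa[q1]aa
Step 3: δ(q1, a) = (q1, a, R) → Xaa[q1]a
Step 4: δ(q1, a) = (q1, a, R) → Xaaa[q1]□
Step 5: δ(q1, □) = (q2, #, R) → Xaaa#[q2]□
Step 6: δ(q2, □) = (q3, a, L) → Xaaa[q3]#a
Step 7: δ(q3, #) = (q3, #, L) → Xaa[q3]a#a
Step 8: δ(q3, a) = (q3, a, L) → Xa[q3]aa#a
Step 9: δ(q3, a) = (q3, a, L) → X[q3]aaa#a
Step 10: δ(q3, a) = (q3, a, L) → [q3]Xaaa#a
Step 11: δ(q3, X) = (q0, a, R) → a[q0]aaa#a
Step 12: δ(q0, a) = (q1, X, R) → aX[q1]aa#a
Step 13: δ(q1, a) = (q1, a, R) → aXa[q1]a#a
Step 14: δ(q1, a) = (q1, a, R) → aXaa[q1]#a
Step 15: δ(q1, #) = (q2, #, R) → aXaa#[q2]a
Step 16: δ(q2, a) = (q2, a, R) → aXaa#a[q2]□
Step 17: δ(q2, □) = (q3, a, L) → aXaa#[q3]aa
Step 18: δ(q3, a) = (q3, a, L) → aXaa[q3]#aa
Step 19: δ(q3, #) = (q3, #, L) → aXa[q3]a#aa
Step 20: δ(q3, a) = (q3, a, L) → aX[q3]aa#aa
Step 21: δ(q3, a) = (q3, a, L) → a[q3]Xaa#aa
Step 22: δ(q3, X) = (q0, a, R) → aa[q0]aa#aa
Step 23: δ(q0, a) = (q1, X, R) → aaX[q1]a#aa
Step 24: δ(q1, a) = (q1, a, R) → aaXa[q1]#aa
Step 25: δ(q1, #) = (q2, #, R) → aaXa#[q2]aa
Step 26: δ(q2, a) = (q2, a, R) → aaXa#a[q2]a
Step 27: δ(q2, a) = (q2, a, R) → aaXa#aa[q2]□
Step 28: δ(q2, □) = (q3, a, L) → aaXa#a[q3]aa
Step 29: δ(q3, a) = (q3, a, L) → aaXa#[q3]aaa
Step 30: δ(q3, a) = (q3, a, L) → aaXa[q3]#aaa
Step 31: δ(q3, #) = (q3, #, L) → aaX[q3]a#aaa
Step 32: δ(q3, a) = (q3, a, L) → aa[q3]Xa#aaa
Step 33: δ(q3, X) = (q0, a, R) → aaa[q0]a#aaa
Step 34: δ(q0, a) = (q1, X, R) → aaaX[q1]#aaa
Step 35: δ(q1, #) = (q2, #, R) → aaaX#[q2]aaa
Step 36: δ(q2, a) = (q2, a, R) → aaaX#a[q2]aa
Step 37: δ(q2, a) = (q2, a, R) → aaaX#aa[q2]a
Step 38: δ(q2, a) = (q2, a, R) → aaaX#aaa[q2]□
Step 39: δ(q2, □) = (q3, a, L) → aaaX#aa[q3]aa
Step 40: δ(q3, a) = (q3, a, L) → aaaX#a[q3]aaa
Step 41: δ(q3, a) = (q3, a, L) → aaaX#[q3]aaaa
Step 42: δ(q3, a) = (q3, a, L) → aaaX[q3]#aaaa
Step 43: δ(q3, #) = (q3, #, L) → aaa[q3]X#aaaa
Step 44: δ(q3, X) = (q0, a, R) → aaaa[q0]#aaaa
Step 45: δ(q0, #) = (q3, #, R) → aaaa#[q3]aaaa
Step 46: δ(q3, a) = (q3, a, L) → aaaa[q3]#aaaa
Step 47: δ(q3, #) = (q3, #, L) → aaa[q3]a#aaaa
Step 48: δ(q3, a) = (q3, a, L) → aa[q3]aa#aaaa
Step 49: δ(q3, a) = (q3, a, L) → a[q3]aaa#aaaa
Step 50: δ(q3, a) = (q3, a, L) → [q3]aaaa#aaaa
Step 51: δ(q3, a) = (q3, a, L) → [q3]□aaaa#aaaa

No transition is defined for δ(q3, □). By convention the machine halts and rejects.

Answer: Reject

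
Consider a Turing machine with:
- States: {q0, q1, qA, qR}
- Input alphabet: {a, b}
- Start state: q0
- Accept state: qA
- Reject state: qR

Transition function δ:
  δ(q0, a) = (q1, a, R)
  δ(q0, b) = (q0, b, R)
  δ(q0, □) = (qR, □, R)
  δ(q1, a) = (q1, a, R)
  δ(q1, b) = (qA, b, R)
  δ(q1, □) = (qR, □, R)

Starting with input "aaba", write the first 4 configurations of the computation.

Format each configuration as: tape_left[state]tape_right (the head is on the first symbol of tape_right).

Transitions applied:
Step 1: δ(q0, a) = (q1, a, R)
Step 2: δ(q1, a) = (q1, a, R)
Step 3: δ(q1, b) = (qA, b, R)

The first 4 configurations are:
[q0]aaba ⊢ a[q1]aba ⊢ aa[q1]ba ⊢ aab[qA]a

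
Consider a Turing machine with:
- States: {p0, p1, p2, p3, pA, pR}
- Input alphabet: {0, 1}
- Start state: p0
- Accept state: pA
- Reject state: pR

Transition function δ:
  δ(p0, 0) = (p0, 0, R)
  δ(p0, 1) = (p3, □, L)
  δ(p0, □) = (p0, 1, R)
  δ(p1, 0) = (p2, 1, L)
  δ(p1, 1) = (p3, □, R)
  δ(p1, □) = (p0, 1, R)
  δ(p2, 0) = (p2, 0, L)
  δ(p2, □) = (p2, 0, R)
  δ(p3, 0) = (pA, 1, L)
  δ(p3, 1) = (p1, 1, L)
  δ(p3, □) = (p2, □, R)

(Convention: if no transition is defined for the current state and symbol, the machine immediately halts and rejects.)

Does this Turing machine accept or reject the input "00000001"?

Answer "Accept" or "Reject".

Execution trace:
Initial: [p0]00000001
Step 1: δ(p0, 0) = (p0, 0, R) → 0[p0]0000001
Step 2: δ(p0, 0) = (p0, 0, R) → 00[p0]000001
Step 3: δ(p0, 0) = (p0, 0, R) → 000[p0]00001
Step 4: δ(p0, 0) = (p0, 0, R) → 0000[p0]0001
Step 5: δ(p0, 0) = (p0, 0, R) → 00000[p0]001
Step 6: δ(p0, 0) = (p0, 0, R) → 000000[p0]01
Step 7: δ(p0, 0) = (p0, 0, R) → 0000000[p0]1
Step 8: δ(p0, 1) = (p3, □, L) → 000000[p3]0□
Step 9: δ(p3, 0) = (pA, 1, L) → 00000[pA]01□

The machine reaches the accept state pA and halts.

Answer: Accept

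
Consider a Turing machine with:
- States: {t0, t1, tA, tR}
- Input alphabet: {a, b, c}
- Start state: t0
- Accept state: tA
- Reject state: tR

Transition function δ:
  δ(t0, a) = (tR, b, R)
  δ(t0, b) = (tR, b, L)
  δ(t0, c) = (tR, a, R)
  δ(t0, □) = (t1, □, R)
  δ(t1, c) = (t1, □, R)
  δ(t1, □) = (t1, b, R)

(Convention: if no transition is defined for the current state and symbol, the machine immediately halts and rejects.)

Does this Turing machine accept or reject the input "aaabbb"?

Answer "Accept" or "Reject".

Execution trace:
Initial: [t0]aaabbb
Step 1: δ(t0, a) = (tR, b, R) → b[tR]aabbb

The machine reaches the reject state tR and halts.

Answer: Reject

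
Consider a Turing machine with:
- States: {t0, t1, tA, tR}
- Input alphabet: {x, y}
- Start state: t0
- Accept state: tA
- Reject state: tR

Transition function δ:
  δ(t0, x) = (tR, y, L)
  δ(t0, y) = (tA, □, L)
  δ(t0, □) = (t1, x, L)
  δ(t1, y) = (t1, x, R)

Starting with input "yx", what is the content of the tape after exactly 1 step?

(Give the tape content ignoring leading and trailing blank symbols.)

Execution trace:
Initial: [t0]yx
Step 1: δ(t0, y) = (tA, □, L) → [tA]□□x

The machine reaches the accept state tA and halts.

After 1 step, the tape (ignoring leading/trailing blanks) is: x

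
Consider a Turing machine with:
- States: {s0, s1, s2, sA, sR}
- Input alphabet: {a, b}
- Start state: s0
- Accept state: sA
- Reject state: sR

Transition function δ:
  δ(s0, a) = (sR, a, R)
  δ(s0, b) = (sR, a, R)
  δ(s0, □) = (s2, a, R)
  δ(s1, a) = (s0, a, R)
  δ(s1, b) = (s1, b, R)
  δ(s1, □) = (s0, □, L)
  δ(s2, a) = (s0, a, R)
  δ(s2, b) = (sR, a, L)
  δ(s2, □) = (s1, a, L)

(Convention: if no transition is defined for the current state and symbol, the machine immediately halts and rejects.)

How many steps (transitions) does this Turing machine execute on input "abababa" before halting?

Execution trace:
Initial: [s0]abababa
Step 1: δ(s0, a) = (sR, a, R) → a[sR]bababa

The machine reaches the reject state sR and halts.

The machine executed 1 step before halting.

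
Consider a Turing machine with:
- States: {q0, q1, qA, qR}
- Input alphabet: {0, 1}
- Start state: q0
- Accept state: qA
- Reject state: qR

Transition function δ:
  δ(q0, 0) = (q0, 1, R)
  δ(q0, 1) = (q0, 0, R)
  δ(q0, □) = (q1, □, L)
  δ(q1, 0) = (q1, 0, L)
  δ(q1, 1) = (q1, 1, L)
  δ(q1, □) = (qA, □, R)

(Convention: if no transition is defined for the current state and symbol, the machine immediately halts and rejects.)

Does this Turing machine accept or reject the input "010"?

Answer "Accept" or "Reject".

Execution trace:
Initial: [q0]010
Step 1: δ(q0, 0) = (q0, 1, R) → 1[q0]10
Step 2: δ(q0, 1) = (q0, 0, R) → 10[q0]0
Step 3: δ(q0, 0) = (q0, 1, R) → 101[q0]□
Step 4: δ(q0, □) = (q1, □, L) → 10[q1]1□
Step 5: δ(q1, 1) = (q1, 1, L) → 1[q1]01□
Step 6: δ(q1, 0) = (q1, 0, L) → [q1]101□
Step 7: δ(q1, 1) = (q1, 1, L) → [q1]□101□
Step 8: δ(q1, □) = (qA, □, R) → □[qA]101□

The machine reaches the accept state qA and halts.

Answer: Accept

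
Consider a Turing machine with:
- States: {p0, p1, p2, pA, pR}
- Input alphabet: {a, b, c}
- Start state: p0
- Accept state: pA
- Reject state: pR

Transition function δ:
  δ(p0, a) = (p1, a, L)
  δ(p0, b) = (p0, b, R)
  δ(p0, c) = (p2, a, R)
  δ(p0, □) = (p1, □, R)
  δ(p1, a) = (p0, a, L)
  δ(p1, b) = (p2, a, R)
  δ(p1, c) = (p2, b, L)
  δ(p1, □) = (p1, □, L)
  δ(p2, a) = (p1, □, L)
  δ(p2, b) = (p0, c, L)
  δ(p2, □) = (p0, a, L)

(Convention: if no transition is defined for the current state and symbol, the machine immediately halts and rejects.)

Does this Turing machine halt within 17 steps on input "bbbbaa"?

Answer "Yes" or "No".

Execution trace:
Initial: [p0]bbbbaa
Step 1: δ(p0, b) = (p0, b, R) → b[p0]bbbaa
Step 2: δ(p0, b) = (p0, b, R) → bb[p0]bbaa
Step 3: δ(p0, b) = (p0, b, R) → bbb[p0]baa
Step 4: δ(p0, b) = (p0, b, R) → bbbb[p0]aa
Step 5: δ(p0, a) = (p1, a, L) → bbb[p1]baa
Step 6: δ(p1, b) = (p2, a, R) → bbba[p2]aa
Step 7: δ(p2, a) = (p1, □, L) → bbb[p1]a□a
Step 8: δ(p1, a) = (p0, a, L) → bb[p0]ba□a
Step 9: δ(p0, b) = (p0, b, R) → bbb[p0]a□a
Step 10: δ(p0, a) = (p1, a, L) → bb[p1]ba□a
Step 11: δ(p1, b) = (p2, a, R) → bba[p2]a□a
Step 12: δ(p2, a) = (p1, □, L) → bb[p1]a□□a
Step 13: δ(p1, a) = (p0, a, L) → b[p0]ba□□a
Step 14: δ(p0, b) = (p0, b, R) → bb[p0]a□□a
Step 15: δ(p0, a) = (p1, a, L) → b[p1]ba□□a
Step 16: δ(p1, b) = (p2, a, R) → ba[p2]a□□a
Step 17: δ(p2, a) = (p1, □, L) → b[p1]a□□□a

The machine has not reached a halting state after 17 steps.
The machine did not halt within the 17-step bound.

Answer: No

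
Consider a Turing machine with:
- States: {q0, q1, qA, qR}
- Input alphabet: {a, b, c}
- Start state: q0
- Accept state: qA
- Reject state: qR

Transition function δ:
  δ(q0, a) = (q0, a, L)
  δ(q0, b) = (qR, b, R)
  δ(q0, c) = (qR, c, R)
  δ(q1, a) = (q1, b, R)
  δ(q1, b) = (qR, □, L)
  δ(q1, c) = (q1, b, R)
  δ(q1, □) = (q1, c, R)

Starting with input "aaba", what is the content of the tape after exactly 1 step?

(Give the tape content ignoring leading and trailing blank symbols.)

Execution trace:
Initial: [q0]aaba
Step 1: δ(q0, a) = (q0, a, L) → [q0]□aaba

No transition is defined for δ(q0, □). By convention the machine halts and rejects.

After 1 step, the tape (ignoring leading/trailing blanks) is: aaba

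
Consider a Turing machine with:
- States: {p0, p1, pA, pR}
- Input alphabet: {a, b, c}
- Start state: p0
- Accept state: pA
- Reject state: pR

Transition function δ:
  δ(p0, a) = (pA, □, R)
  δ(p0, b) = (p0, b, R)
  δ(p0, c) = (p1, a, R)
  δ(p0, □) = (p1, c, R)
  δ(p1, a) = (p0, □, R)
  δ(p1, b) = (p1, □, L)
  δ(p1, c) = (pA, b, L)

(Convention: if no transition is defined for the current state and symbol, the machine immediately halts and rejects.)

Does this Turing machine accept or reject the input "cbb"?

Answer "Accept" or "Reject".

Execution trace:
Initial: [p0]cbb
Step 1: δ(p0, c) = (p1, a, R) → a[p1]bb
Step 2: δ(p1, b) = (p1, □, L) → [p1]a□b
Step 3: δ(p1, a) = (p0, □, R) → □[p0]□b
Step 4: δ(p0, □) = (p1, c, R) → □c[p1]b
Step 5: δ(p1, b) = (p1, □, L) → □[p1]c□
Step 6: δ(p1, c) = (pA, b, L) → [pA]□b□

The machine reaches the accept state pA and halts.

Answer: Accept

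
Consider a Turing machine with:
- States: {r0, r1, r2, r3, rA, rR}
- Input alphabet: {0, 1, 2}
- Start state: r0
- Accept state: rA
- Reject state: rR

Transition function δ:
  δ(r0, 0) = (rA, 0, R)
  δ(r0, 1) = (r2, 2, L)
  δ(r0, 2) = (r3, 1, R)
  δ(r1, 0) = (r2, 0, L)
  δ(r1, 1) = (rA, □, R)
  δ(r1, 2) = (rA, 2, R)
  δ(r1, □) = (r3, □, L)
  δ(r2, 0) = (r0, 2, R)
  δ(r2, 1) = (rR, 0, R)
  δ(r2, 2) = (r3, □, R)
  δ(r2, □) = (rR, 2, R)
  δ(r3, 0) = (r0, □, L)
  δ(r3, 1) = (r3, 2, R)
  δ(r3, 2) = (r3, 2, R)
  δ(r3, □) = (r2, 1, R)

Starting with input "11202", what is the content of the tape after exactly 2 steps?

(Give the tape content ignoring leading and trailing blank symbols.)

Execution trace:
Initial: [r0]11202
Step 1: δ(r0, 1) = (r2, 2, L) → [r2]□21202
Step 2: δ(r2, □) = (rR, 2, R) → 2[rR]21202

The machine reaches the reject state rR and halts.

After 2 steps, the tape (ignoring leading/trailing blanks) is: 221202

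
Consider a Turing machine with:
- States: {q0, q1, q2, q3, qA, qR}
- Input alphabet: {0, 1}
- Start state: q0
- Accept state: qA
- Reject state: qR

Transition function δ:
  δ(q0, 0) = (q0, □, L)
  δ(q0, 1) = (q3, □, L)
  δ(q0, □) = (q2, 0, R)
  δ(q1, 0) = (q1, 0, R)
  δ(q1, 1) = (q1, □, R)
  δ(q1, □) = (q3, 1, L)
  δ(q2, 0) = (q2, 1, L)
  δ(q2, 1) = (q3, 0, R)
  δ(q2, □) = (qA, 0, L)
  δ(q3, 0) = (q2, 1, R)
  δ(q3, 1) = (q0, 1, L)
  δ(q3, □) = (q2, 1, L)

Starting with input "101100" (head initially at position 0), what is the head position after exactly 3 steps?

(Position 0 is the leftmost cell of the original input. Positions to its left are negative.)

Execution trace (head position shown):
Step 0: [q0]101100  (head at position 0)
Step 1: move left → [q3]□□01100  (head at position -1)
Step 2: move left → [q2]□1□01100  (head at position -2)
Step 3: move left → [qA]□01□01100  (head at position -3)

After 3 steps, the head is at position -3.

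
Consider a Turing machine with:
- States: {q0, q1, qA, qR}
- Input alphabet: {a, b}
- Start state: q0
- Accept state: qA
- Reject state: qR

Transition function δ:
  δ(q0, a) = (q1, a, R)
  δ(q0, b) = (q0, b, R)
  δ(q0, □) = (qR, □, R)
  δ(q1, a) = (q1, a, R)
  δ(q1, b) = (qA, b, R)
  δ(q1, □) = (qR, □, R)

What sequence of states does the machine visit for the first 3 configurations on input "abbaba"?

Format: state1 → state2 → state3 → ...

Execution trace:
Initial: [q0]abbaba
Step 1: δ(q0, a) = (q1, a, R) → a[q1]bbaba
Step 2: δ(q1, b) = (qA, b, R) → ab[qA]baba

The machine reaches the accept state qA and halts.

State sequence: q0 → q1 → qA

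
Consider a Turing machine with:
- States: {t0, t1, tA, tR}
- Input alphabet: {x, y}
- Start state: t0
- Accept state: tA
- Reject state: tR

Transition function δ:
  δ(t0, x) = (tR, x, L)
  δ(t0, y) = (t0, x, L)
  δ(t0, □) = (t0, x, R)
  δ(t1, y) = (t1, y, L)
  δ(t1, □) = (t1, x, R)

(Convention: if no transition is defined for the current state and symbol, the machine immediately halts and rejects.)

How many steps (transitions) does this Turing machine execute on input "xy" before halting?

Execution trace:
Initial: [t0]xy
Step 1: δ(t0, x) = (tR, x, L) → [tR]□xy

The machine reaches the reject state tR and halts.

The machine executed 1 step before halting.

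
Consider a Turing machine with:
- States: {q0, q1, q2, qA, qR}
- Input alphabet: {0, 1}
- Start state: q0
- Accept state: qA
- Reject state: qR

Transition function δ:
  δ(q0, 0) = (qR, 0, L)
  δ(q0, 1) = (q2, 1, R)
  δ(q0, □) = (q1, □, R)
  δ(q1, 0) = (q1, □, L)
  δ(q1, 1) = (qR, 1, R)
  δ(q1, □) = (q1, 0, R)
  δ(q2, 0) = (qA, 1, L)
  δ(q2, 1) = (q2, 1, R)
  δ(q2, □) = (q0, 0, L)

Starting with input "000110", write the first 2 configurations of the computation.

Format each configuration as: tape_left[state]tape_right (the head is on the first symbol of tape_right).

Transitions applied:
Step 1: δ(q0, 0) = (qR, 0, L)

The first 2 configurations are:
[q0]000110 ⊢ [qR]□000110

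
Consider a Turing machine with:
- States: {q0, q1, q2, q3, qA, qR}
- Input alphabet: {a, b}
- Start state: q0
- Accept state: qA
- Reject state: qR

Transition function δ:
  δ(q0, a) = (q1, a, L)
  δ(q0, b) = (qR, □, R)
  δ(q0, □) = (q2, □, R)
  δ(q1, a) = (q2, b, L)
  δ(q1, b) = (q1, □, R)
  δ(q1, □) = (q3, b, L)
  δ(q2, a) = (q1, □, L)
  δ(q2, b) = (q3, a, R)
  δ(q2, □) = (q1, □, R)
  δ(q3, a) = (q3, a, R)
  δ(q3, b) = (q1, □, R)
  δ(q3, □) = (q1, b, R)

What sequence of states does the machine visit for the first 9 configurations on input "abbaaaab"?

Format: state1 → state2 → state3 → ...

Execution trace:
Initial: [q0]abbaaaab
Step 1: δ(q0, a) = (q1, a, L) → [q1]□abbaaaab
Step 2: δ(q1, □) = (q3, b, L) → [q3]□babbaaaab
Step 3: δ(q3, □) = (q1, b, R) → b[q1]babbaaaab
Step 4: δ(q1, b) = (q1, □, R) → b□[q1]abbaaaab
Step 5: δ(q1, a) = (q2, b, L) → b[q2]□bbbaaaab
Step 6: δ(q2, □) = (q1, □, R) → b□[q1]bbbaaaab
Step 7: δ(q1, b) = (q1, □, R) → b□□[q1]bbaaaab
Step 8: δ(q1, b) = (q1, □, R) → b□□□[q1]baaaab

State sequence: q0 → q1 → q3 → q1 → q1 → q2 → q1 → q1 → q1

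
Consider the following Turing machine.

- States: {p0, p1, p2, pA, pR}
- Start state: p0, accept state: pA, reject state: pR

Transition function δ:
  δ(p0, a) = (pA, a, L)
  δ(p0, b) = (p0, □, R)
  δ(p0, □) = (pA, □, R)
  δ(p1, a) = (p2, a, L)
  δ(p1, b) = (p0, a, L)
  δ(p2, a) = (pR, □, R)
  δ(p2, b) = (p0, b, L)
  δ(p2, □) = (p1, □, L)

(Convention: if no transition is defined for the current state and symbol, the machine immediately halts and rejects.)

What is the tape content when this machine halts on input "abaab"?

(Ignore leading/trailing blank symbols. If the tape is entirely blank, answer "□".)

Execution trace:
Initial: [p0]abaab
Step 1: δ(p0, a) = (pA, a, L) → [pA]□abaab

The machine reaches the accept state pA and halts.

Final tape (ignoring leading/trailing blanks): abaab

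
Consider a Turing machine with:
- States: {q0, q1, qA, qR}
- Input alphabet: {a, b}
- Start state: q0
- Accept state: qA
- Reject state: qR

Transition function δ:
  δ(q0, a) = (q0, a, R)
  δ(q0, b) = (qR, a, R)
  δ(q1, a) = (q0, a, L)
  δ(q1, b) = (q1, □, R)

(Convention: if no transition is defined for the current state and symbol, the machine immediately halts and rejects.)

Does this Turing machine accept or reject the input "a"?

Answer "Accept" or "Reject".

Execution trace:
Initial: [q0]a
Step 1: δ(q0, a) = (q0, a, R) → a[q0]□

No transition is defined for δ(q0, □). By convention the machine halts and rejects.

Answer: Reject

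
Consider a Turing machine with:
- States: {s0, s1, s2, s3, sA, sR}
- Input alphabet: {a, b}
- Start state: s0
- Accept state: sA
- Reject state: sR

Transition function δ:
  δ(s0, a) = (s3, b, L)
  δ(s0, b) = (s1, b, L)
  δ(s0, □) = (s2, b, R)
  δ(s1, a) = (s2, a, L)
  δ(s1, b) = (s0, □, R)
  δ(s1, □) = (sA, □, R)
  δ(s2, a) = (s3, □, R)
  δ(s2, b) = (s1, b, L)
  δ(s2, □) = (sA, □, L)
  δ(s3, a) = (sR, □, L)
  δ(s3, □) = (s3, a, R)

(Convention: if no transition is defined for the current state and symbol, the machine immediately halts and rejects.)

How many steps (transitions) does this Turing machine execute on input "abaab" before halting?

Execution trace:
Initial: [s0]abaab
Step 1: δ(s0, a) = (s3, b, L) → [s3]□bbaab
Step 2: δ(s3, □) = (s3, a, R) → a[s3]bbaab

No transition is defined for δ(s3, b). By convention the machine halts and rejects.

The machine executed 2 steps before halting.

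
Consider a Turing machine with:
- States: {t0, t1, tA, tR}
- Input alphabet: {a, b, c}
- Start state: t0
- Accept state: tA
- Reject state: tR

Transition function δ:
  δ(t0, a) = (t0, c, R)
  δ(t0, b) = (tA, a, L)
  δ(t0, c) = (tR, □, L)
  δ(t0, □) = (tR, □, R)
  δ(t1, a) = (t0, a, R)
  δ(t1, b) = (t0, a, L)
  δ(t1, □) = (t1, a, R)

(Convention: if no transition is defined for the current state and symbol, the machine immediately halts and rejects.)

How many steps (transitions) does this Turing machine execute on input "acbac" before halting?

Execution trace:
Initial: [t0]acbac
Step 1: δ(t0, a) = (t0, c, R) → c[t0]cbac
Step 2: δ(t0, c) = (tR, □, L) → [tR]c□bac

The machine reaches the reject state tR and halts.

The machine executed 2 steps before halting.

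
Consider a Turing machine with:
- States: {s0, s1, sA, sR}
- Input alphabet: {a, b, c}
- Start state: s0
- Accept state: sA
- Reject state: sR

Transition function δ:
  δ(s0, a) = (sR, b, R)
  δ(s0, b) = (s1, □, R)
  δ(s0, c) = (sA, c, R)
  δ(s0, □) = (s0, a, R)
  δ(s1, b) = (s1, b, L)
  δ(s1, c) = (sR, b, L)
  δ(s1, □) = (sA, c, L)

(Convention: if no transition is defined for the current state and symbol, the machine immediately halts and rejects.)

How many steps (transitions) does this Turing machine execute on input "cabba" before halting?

Execution trace:
Initial: [s0]cabba
Step 1: δ(s0, c) = (sA, c, R) → c[sA]abba

The machine reaches the accept state sA and halts.

The machine executed 1 step before halting.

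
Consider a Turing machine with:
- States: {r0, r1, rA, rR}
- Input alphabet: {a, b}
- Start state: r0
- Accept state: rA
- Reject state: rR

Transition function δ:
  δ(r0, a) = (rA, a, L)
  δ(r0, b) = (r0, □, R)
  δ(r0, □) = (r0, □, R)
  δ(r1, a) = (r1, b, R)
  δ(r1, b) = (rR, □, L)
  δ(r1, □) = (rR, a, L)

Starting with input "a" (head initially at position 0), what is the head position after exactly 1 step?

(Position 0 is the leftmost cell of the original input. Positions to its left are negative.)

Execution trace (head position shown):
Step 0: [r0]a  (head at position 0)
Step 1: move left → [rA]□a  (head at position -1)

After 1 step, the head is at position -1.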